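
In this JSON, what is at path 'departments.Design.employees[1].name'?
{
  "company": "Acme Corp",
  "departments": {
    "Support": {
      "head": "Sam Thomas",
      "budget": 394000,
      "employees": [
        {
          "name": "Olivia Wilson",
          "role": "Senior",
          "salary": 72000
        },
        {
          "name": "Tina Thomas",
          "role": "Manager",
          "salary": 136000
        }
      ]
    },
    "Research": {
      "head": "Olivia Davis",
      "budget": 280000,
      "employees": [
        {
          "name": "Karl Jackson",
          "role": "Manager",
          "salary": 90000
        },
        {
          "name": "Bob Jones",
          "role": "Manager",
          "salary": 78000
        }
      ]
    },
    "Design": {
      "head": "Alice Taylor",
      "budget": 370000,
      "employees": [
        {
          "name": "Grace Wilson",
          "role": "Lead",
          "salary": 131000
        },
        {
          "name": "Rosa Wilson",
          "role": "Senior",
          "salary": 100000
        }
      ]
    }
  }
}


Path: departments.Design.employees[1].name

Navigate:
  -> departments
  -> Design
  -> employees[1].name = 'Rosa Wilson'

Rosa Wilson


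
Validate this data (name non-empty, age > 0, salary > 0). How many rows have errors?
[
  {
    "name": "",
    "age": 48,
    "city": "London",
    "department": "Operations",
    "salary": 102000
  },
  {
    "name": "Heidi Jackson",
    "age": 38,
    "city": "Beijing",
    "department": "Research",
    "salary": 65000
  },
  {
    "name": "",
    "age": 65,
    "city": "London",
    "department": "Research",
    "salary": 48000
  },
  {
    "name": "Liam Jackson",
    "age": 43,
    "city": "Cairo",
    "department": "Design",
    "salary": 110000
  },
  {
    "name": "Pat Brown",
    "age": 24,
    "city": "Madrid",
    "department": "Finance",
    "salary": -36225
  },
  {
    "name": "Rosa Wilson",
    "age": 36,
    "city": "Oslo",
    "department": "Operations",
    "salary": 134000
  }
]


Validating 6 records:
Rules: name non-empty, age > 0, salary > 0

  Row 1 (???): empty name
  Row 2 (Heidi Jackson): OK
  Row 3 (???): empty name
  Row 4 (Liam Jackson): OK
  Row 5 (Pat Brown): negative salary: -36225
  Row 6 (Rosa Wilson): OK

Total errors: 3

3 errors


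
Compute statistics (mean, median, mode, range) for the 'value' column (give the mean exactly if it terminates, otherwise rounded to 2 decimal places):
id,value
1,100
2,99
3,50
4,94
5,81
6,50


Data: [100, 99, 50, 94, 81, 50]
Count: 6
Sum: 474
Mean: 474/6 = 79
Sorted: [50, 50, 81, 94, 99, 100]
Median: 87.5
Mode: 50 (2 times)
Range: 100 - 50 = 50
Min: 50, Max: 100

mean=79, median=87.5, mode=50, range=50


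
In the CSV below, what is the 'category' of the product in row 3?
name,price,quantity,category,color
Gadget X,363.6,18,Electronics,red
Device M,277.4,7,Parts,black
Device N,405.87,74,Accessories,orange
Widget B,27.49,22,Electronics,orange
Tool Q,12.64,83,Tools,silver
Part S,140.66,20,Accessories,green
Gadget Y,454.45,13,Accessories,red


Query: Row 3 ('Device N'), column 'category'
Value: Accessories

Accessories


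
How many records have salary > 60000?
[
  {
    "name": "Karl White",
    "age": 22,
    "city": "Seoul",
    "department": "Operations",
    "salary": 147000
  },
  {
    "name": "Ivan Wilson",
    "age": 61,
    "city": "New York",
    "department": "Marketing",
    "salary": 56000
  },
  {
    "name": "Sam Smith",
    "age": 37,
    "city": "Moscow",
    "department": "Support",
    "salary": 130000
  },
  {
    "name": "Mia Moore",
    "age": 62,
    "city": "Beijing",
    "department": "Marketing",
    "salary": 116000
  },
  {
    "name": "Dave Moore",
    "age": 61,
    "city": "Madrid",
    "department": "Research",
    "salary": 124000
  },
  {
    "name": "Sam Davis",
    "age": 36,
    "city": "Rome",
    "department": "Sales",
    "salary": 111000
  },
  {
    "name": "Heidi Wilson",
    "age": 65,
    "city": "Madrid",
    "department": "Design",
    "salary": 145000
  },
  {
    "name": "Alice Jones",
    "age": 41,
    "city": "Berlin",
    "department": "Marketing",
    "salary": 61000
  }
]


Data: 8 records
Condition: salary > 60000

Checking each record:
  Karl White: 147000 MATCH
  Ivan Wilson: 56000
  Sam Smith: 130000 MATCH
  Mia Moore: 116000 MATCH
  Dave Moore: 124000 MATCH
  Sam Davis: 111000 MATCH
  Heidi Wilson: 145000 MATCH
  Alice Jones: 61000 MATCH

Count: 7

7


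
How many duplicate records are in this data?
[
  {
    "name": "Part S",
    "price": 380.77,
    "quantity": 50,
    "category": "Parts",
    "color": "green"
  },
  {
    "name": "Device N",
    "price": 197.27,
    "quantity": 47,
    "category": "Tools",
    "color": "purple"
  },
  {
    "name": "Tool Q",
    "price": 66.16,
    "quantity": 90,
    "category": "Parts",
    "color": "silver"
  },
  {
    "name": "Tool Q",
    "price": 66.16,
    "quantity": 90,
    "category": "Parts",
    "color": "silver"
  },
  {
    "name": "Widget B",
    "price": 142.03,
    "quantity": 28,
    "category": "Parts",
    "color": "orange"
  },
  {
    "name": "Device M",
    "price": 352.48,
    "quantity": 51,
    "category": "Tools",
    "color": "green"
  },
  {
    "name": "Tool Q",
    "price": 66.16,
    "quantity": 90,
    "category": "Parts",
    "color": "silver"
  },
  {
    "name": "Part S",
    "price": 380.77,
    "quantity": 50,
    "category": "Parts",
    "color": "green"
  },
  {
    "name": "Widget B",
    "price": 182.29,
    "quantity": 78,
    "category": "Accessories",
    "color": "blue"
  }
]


Checking 9 records for duplicates:

  Row 1: Part S ($380.77, qty 50)
  Row 2: Device N ($197.27, qty 47)
  Row 3: Tool Q ($66.16, qty 90)
  Row 4: Tool Q ($66.16, qty 90) <-- DUPLICATE
  Row 5: Widget B ($142.03, qty 28)
  Row 6: Device M ($352.48, qty 51)
  Row 7: Tool Q ($66.16, qty 90) <-- DUPLICATE
  Row 8: Part S ($380.77, qty 50) <-- DUPLICATE
  Row 9: Widget B ($182.29, qty 78)

Duplicates found: 3
Unique records: 6

3 duplicates, 6 unique


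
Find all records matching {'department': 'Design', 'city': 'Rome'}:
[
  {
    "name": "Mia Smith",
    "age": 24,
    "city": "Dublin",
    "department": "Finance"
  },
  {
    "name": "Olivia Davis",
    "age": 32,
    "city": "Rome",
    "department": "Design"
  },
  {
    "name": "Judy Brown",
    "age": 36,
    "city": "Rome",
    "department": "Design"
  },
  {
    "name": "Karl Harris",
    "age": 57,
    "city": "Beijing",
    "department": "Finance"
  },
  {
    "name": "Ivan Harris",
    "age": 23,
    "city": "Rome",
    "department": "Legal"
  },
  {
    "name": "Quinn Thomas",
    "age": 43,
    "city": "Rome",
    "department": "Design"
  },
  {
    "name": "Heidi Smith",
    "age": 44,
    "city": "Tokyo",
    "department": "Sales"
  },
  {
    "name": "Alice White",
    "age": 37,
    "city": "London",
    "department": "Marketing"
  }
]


Search criteria: {'department': 'Design', 'city': 'Rome'}

Checking 8 records:
  Mia Smith: {department: Finance, city: Dublin}
  Olivia Davis: {department: Design, city: Rome} <-- MATCH
  Judy Brown: {department: Design, city: Rome} <-- MATCH
  Karl Harris: {department: Finance, city: Beijing}
  Ivan Harris: {department: Legal, city: Rome}
  Quinn Thomas: {department: Design, city: Rome} <-- MATCH
  Heidi Smith: {department: Sales, city: Tokyo}
  Alice White: {department: Marketing, city: London}

Matches: ["Olivia Davis", "Judy Brown", "Quinn Thomas"]

["Olivia Davis", "Judy Brown", "Quinn Thomas"]


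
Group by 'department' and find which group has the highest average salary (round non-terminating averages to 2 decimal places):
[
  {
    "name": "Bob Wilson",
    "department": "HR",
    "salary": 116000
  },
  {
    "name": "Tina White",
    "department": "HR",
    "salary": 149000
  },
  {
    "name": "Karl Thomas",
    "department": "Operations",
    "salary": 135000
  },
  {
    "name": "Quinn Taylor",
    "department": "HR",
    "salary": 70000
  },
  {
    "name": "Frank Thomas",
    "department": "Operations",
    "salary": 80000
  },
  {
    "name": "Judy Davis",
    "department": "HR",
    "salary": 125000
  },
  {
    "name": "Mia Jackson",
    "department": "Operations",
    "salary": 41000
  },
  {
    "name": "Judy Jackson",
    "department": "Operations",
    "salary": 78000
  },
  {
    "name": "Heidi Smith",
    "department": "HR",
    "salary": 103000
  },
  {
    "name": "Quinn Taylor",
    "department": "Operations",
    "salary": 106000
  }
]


Group by: department

Groups:
  HR: 5 people, avg salary = 563000/5 = $112600
  Operations: 5 people, avg salary = 440000/5 = $88000

Highest average salary: HR ($112600)

HR ($112600)


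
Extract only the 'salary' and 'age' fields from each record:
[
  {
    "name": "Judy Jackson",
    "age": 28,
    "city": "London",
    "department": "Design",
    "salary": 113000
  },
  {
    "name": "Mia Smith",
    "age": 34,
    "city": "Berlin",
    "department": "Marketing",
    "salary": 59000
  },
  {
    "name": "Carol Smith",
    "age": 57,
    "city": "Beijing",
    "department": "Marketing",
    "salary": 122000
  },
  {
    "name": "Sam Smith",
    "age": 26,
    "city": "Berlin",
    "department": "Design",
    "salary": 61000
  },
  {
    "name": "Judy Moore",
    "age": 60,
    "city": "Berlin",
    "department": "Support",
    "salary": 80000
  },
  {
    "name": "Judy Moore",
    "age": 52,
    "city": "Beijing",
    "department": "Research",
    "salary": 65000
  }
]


Original: 6 records with fields: name, age, city, department, salary
Keep: ['salary', 'age']
Drop: ['name', 'city', 'department']
Result: 6 records, 2 fields each

[
  {
    "salary": 113000,
    "age": 28
  },
  {
    "salary": 59000,
    "age": 34
  },
  {
    "salary": 122000,
    "age": 57
  },
  {
    "salary": 61000,
    "age": 26
  },
  {
    "salary": 80000,
    "age": 60
  },
  {
    "salary": 65000,
    "age": 52
  }
]


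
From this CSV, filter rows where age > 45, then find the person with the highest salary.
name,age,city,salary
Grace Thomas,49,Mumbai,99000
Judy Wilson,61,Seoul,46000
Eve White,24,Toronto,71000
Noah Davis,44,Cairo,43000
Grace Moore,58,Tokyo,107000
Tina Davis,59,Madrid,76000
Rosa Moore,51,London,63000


Filter: age > 45
Sort by: salary (descending)

Filtered records (5):
  Grace Moore, age 58, salary $107000
  Grace Thomas, age 49, salary $99000
  Tina Davis, age 59, salary $76000
  Rosa Moore, age 51, salary $63000
  Judy Wilson, age 61, salary $46000

Highest salary: Grace Moore ($107000)

Grace Moore


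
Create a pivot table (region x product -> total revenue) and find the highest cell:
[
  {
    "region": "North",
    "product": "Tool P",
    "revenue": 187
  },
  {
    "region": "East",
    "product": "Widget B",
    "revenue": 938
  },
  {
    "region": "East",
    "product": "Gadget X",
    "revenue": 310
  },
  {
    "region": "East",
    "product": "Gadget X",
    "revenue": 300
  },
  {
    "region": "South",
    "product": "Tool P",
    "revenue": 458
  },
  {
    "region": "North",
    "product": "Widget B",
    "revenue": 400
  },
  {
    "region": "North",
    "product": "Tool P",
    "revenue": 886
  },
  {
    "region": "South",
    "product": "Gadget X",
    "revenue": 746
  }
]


Pivot: region (rows) x product (columns) -> total revenue

     Gadget X      Tool P        Widget B    
East           610             0           938  
North            0          1073           400  
South          746           458             0  

Highest: North / Tool P = $1073

North / Tool P = $1073


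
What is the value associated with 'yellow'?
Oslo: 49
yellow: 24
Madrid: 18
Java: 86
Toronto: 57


Looking up key 'yellow'
Value: 24

24


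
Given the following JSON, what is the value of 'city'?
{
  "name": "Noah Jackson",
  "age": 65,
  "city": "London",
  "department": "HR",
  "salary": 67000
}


Looking up field 'city'
Value: London

London


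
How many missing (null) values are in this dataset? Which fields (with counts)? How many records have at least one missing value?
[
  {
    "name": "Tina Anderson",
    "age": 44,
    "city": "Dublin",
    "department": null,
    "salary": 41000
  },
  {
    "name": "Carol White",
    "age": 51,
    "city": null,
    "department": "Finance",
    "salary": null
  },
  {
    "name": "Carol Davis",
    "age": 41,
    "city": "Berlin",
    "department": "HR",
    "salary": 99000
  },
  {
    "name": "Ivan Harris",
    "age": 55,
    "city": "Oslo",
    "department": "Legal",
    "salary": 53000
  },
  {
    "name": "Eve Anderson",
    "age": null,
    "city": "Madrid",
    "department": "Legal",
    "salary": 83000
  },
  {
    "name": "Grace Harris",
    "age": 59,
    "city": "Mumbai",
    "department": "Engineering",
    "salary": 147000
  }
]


Checking for missing (null) values in 6 records:

  Tina Anderson: department
  Carol White: city, salary
  Carol Davis: complete
  Ivan Harris: complete
  Eve Anderson: age
  Grace Harris: complete

Per field:
  name: 0 missing
  age: 1 missing
  city: 1 missing
  department: 1 missing
  salary: 1 missing

Total missing values: 4
Records with any missing: 3

4 missing values (age: 1, city: 1, department: 1, salary: 1); 3 incomplete records


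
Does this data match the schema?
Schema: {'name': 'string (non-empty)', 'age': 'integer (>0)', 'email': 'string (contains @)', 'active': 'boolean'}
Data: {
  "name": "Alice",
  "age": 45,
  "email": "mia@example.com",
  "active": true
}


Validating each field against schema:
  name: OK (non-empty string)
  age: OK (positive integer)
  email: OK (string with @)
  active: OK (boolean)

Result: VALID

VALID


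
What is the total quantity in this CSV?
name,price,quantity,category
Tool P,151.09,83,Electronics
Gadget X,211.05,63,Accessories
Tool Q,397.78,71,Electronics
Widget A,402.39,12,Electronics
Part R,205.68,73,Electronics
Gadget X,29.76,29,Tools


Computing total quantity:
Values: [83, 63, 71, 12, 73, 29]
Sum = 331

331


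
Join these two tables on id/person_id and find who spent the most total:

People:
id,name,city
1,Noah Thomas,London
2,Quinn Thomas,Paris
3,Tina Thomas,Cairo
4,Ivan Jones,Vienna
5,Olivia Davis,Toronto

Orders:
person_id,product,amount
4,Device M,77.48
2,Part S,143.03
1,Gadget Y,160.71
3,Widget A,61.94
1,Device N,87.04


Join on: people.id = orders.person_id

Joined rows:
  Ivan Jones (Vienna) bought Device M for $77.48
  Quinn Thomas (Paris) bought Part S for $143.03
  Noah Thomas (London) bought Gadget Y for $160.71
  Tina Thomas (Cairo) bought Widget A for $61.94
  Noah Thomas (London) bought Device N for $87.04

Total per person:
  Noah Thomas: $247.75
  Quinn Thomas: $143.03
  Ivan Jones: $77.48
  Tina Thomas: $61.94

Top spender: Noah Thomas ($247.75)

Noah Thomas ($247.75)


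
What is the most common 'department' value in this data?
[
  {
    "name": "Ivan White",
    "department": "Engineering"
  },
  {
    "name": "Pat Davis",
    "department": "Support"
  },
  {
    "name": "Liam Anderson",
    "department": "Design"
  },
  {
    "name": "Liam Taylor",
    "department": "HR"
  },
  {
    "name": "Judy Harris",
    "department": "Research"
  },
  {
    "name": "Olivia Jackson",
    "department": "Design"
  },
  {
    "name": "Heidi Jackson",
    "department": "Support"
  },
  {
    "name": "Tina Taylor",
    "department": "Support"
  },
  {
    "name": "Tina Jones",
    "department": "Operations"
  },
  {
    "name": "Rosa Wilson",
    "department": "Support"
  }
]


Counting 'department' values across 10 records:

  Support: 4 ####
  Design: 2 ##
  Engineering: 1 #
  HR: 1 #
  Research: 1 #
  Operations: 1 #

Most common: Support (4 times)

Support (4 times)


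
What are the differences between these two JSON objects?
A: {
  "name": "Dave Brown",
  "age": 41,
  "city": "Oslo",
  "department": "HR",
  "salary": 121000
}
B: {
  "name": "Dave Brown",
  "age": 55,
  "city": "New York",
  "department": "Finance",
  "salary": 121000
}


Comparing each field (in key order):
  name: same
  age: DIFFERENT
  city: DIFFERENT
  department: DIFFERENT
  salary: same
Differences:
  age: 41 -> 55
  city: Oslo -> New York
  department: HR -> Finance

3 field(s) changed

3 changes: age, city, department


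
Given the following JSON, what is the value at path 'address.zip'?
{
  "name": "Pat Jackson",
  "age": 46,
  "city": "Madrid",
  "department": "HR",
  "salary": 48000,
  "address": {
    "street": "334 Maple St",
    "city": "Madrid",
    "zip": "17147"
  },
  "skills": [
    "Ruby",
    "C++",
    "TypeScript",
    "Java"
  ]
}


Query: address.zip
Path: address -> zip
Value: 17147

17147


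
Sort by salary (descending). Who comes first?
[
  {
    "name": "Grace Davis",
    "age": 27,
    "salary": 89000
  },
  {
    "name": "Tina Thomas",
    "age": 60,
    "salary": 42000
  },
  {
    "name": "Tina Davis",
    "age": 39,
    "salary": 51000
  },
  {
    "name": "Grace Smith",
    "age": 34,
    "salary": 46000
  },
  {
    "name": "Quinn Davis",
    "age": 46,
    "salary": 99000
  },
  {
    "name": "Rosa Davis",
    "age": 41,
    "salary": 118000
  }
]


Sort by: salary (descending)

Sorted order:
  1. Rosa Davis (salary = 118000)
  2. Quinn Davis (salary = 99000)
  3. Grace Davis (salary = 89000)
  4. Tina Davis (salary = 51000)
  5. Grace Smith (salary = 46000)
  6. Tina Thomas (salary = 42000)

First: Rosa Davis

Rosa Davis


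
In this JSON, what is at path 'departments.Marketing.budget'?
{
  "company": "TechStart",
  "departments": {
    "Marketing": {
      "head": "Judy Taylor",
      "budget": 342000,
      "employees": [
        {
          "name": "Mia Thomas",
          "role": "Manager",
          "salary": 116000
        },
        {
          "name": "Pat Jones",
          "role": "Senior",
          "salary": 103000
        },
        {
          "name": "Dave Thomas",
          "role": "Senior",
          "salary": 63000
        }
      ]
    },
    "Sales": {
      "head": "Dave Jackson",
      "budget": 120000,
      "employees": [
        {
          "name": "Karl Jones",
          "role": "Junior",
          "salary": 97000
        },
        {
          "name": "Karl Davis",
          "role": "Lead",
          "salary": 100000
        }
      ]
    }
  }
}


Path: departments.Marketing.budget

Navigate:
  -> departments
  -> Marketing
  -> budget = 342000

342000


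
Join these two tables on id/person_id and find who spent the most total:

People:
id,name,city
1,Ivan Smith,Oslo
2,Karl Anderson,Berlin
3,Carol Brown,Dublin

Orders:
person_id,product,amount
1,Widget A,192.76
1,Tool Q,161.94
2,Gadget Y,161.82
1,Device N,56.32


Join on: people.id = orders.person_id

Joined rows:
  Ivan Smith (Oslo) bought Widget A for $192.76
  Ivan Smith (Oslo) bought Tool Q for $161.94
  Karl Anderson (Berlin) bought Gadget Y for $161.82
  Ivan Smith (Oslo) bought Device N for $56.32

Total per person:
  Ivan Smith: $411.02
  Karl Anderson: $161.82

Top spender: Ivan Smith ($411.02)

Ivan Smith ($411.02)


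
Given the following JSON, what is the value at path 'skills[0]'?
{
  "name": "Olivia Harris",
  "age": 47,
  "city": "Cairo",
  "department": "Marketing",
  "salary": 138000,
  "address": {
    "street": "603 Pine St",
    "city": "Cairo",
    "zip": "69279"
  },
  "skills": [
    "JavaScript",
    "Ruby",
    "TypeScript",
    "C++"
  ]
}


Query: skills[0]
Path: skills -> first element
Value: JavaScript

JavaScript


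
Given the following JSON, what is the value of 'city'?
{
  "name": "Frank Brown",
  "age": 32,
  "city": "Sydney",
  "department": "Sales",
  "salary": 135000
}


Looking up field 'city'
Value: Sydney

Sydney


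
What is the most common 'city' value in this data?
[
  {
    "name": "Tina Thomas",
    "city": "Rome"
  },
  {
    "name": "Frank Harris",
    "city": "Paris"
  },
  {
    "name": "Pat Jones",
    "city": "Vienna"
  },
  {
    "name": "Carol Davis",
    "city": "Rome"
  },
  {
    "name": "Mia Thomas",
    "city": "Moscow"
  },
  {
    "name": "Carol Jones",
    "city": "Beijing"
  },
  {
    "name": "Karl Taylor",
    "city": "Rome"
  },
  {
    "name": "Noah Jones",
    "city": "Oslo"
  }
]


Counting 'city' values across 8 records:

  Rome: 3 ###
  Paris: 1 #
  Vienna: 1 #
  Moscow: 1 #
  Beijing: 1 #
  Oslo: 1 #

Most common: Rome (3 times)

Rome (3 times)


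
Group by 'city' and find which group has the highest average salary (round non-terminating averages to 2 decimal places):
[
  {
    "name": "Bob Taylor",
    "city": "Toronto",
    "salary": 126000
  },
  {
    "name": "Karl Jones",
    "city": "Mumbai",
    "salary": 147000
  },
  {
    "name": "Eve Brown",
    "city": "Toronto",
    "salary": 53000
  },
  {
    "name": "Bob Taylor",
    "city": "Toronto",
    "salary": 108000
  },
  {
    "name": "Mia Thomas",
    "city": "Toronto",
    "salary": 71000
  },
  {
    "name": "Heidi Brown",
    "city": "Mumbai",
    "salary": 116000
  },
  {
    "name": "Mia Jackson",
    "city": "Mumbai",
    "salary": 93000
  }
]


Group by: city

Groups:
  Mumbai: 3 people, avg salary = 356000/3 ≈ $118666.67
  Toronto: 4 people, avg salary = 358000/4 = $89500

Highest average salary: Mumbai (≈$118666.67)

Mumbai (≈$118666.67)


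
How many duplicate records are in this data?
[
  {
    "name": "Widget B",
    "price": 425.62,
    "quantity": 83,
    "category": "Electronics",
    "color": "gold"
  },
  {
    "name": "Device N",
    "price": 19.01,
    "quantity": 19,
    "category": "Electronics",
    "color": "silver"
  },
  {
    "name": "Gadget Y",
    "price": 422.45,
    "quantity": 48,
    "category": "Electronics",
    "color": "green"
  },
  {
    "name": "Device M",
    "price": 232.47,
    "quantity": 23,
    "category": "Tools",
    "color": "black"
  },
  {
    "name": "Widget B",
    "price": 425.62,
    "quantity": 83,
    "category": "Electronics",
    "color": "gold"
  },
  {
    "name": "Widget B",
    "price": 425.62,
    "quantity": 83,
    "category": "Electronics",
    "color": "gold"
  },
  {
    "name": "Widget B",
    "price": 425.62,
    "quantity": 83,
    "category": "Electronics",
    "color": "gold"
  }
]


Checking 7 records for duplicates:

  Row 1: Widget B ($425.62, qty 83)
  Row 2: Device N ($19.01, qty 19)
  Row 3: Gadget Y ($422.45, qty 48)
  Row 4: Device M ($232.47, qty 23)
  Row 5: Widget B ($425.62, qty 83) <-- DUPLICATE
  Row 6: Widget B ($425.62, qty 83) <-- DUPLICATE
  Row 7: Widget B ($425.62, qty 83) <-- DUPLICATE

Duplicates found: 3
Unique records: 4

3 duplicates, 4 unique


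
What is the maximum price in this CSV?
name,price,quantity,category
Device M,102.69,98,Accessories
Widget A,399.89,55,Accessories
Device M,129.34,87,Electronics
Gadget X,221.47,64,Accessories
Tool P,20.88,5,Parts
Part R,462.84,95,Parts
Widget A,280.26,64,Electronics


Computing maximum price:
Values: [102.69, 399.89, 129.34, 221.47, 20.88, 462.84, 280.26]
Max = 462.84

462.84


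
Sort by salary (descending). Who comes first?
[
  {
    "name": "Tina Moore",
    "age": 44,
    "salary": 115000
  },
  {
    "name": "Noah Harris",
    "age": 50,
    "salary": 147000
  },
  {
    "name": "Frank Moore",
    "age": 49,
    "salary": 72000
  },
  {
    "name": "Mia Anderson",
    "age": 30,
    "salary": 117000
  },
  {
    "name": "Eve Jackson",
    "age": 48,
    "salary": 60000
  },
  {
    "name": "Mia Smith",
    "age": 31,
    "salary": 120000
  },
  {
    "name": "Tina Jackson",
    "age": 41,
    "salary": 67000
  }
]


Sort by: salary (descending)

Sorted order:
  1. Noah Harris (salary = 147000)
  2. Mia Smith (salary = 120000)
  3. Mia Anderson (salary = 117000)
  4. Tina Moore (salary = 115000)
  5. Frank Moore (salary = 72000)
  6. Tina Jackson (salary = 67000)
  7. Eve Jackson (salary = 60000)

First: Noah Harris

Noah Harris


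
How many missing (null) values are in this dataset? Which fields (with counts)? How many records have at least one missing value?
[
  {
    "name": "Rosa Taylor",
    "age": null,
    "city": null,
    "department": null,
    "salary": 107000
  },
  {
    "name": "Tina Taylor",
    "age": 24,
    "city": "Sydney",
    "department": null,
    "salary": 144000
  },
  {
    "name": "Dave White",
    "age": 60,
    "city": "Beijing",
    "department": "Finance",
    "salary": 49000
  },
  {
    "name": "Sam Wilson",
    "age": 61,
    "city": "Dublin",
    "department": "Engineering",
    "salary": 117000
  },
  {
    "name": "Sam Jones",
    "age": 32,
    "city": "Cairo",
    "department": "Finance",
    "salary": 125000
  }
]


Checking for missing (null) values in 5 records:

  Rosa Taylor: age, city, department
  Tina Taylor: department
  Dave White: complete
  Sam Wilson: complete
  Sam Jones: complete

Per field:
  name: 0 missing
  age: 1 missing
  city: 1 missing
  department: 2 missing
  salary: 0 missing

Total missing values: 4
Records with any missing: 2

4 missing values (age: 1, city: 1, department: 2); 2 incomplete records


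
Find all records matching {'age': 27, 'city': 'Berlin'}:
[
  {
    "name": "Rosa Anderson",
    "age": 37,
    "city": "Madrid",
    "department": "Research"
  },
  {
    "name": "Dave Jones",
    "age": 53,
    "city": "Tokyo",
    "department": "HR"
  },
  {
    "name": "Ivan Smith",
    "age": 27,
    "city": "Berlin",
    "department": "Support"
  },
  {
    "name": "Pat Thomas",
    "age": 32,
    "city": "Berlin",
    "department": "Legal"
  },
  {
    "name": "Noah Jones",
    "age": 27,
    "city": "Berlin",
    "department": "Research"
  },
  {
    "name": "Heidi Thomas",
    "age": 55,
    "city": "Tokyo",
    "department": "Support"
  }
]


Search criteria: {'age': 27, 'city': 'Berlin'}

Checking 6 records:
  Rosa Anderson: {age: 37, city: Madrid}
  Dave Jones: {age: 53, city: Tokyo}
  Ivan Smith: {age: 27, city: Berlin} <-- MATCH
  Pat Thomas: {age: 32, city: Berlin}
  Noah Jones: {age: 27, city: Berlin} <-- MATCH
  Heidi Thomas: {age: 55, city: Tokyo}

Matches: ["Ivan Smith", "Noah Jones"]

["Ivan Smith", "Noah Jones"]


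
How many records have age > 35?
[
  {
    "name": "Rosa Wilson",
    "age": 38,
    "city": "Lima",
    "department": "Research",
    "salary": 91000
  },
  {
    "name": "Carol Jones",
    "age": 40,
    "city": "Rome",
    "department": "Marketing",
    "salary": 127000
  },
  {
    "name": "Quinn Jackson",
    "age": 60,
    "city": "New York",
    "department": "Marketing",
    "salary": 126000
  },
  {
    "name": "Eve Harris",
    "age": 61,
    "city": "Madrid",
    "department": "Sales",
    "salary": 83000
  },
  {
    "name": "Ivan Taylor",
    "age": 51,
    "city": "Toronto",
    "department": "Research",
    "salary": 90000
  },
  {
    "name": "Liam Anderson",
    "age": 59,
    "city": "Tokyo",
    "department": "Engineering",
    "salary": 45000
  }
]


Data: 6 records
Condition: age > 35

Checking each record:
  Rosa Wilson: 38 MATCH
  Carol Jones: 40 MATCH
  Quinn Jackson: 60 MATCH
  Eve Harris: 61 MATCH
  Ivan Taylor: 51 MATCH
  Liam Anderson: 59 MATCH

Count: 6

6


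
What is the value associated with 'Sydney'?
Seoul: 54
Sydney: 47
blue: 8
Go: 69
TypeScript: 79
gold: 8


Looking up key 'Sydney'
Value: 47

47


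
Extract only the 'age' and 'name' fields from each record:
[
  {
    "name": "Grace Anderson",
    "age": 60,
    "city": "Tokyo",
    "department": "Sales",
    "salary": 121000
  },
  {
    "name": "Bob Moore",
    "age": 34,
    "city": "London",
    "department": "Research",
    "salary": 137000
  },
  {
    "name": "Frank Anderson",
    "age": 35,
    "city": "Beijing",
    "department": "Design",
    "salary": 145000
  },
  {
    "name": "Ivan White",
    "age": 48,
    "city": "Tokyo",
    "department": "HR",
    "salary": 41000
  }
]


Original: 4 records with fields: name, age, city, department, salary
Keep: ['age', 'name']
Drop: ['city', 'department', 'salary']
Result: 4 records, 2 fields each

[
  {
    "age": 60,
    "name": "Grace Anderson"
  },
  {
    "age": 34,
    "name": "Bob Moore"
  },
  {
    "age": 35,
    "name": "Frank Anderson"
  },
  {
    "age": 48,
    "name": "Ivan White"
  }
]


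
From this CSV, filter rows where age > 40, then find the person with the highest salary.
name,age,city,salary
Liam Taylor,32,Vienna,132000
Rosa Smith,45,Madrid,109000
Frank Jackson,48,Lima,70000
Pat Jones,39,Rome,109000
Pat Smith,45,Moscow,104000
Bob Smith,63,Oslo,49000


Filter: age > 40
Sort by: salary (descending)

Filtered records (4):
  Rosa Smith, age 45, salary $109000
  Pat Smith, age 45, salary $104000
  Frank Jackson, age 48, salary $70000
  Bob Smith, age 63, salary $49000

Highest salary: Rosa Smith ($109000)

Rosa Smith


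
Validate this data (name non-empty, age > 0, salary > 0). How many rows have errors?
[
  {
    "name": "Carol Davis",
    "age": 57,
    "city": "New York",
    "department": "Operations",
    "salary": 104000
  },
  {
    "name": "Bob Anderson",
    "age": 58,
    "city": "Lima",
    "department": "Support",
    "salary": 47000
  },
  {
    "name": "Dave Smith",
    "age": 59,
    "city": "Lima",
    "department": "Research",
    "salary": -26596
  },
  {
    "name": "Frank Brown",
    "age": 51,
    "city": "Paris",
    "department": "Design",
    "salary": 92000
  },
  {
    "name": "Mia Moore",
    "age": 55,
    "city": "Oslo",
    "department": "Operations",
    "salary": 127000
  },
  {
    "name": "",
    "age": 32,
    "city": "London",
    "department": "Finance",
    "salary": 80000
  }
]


Validating 6 records:
Rules: name non-empty, age > 0, salary > 0

  Row 1 (Carol Davis): OK
  Row 2 (Bob Anderson): OK
  Row 3 (Dave Smith): negative salary: -26596
  Row 4 (Frank Brown): OK
  Row 5 (Mia Moore): OK
  Row 6 (???): empty name

Total errors: 2

2 errors


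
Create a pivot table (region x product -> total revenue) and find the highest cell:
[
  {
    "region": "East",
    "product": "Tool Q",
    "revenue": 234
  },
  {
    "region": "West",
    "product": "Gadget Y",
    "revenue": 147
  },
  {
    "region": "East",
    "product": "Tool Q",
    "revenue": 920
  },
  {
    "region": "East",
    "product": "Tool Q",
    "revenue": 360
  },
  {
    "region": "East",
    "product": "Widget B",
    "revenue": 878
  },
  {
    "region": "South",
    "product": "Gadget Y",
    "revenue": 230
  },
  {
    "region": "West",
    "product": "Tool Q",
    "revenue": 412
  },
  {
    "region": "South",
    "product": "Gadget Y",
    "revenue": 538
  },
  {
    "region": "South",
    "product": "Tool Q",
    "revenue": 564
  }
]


Pivot: region (rows) x product (columns) -> total revenue

     Gadget Y      Tool Q        Widget B    
East             0          1514           878  
South          768           564             0  
West           147           412             0  

Highest: East / Tool Q = $1514

East / Tool Q = $1514


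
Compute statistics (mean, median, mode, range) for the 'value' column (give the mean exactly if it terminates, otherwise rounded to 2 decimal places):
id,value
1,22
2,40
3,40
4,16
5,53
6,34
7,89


Data: [22, 40, 40, 16, 53, 34, 89]
Count: 7
Sum: 294
Mean: 294/7 = 42
Sorted: [16, 22, 34, 40, 40, 53, 89]
Median: 40.0
Mode: 40 (2 times)
Range: 89 - 16 = 73
Min: 16, Max: 89

mean=42, median=40.0, mode=40, range=73


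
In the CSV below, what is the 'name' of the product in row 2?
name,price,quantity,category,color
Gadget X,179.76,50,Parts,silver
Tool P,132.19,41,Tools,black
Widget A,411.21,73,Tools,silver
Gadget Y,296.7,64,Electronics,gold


Query: Row 2 ('Tool P'), column 'name'
Value: Tool P

Tool P


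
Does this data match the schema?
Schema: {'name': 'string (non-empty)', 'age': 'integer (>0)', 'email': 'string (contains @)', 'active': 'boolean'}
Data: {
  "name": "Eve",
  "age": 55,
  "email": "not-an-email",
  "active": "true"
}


Validating each field against schema:
  name: OK (non-empty string)
  age: OK (positive integer)
  email: FAIL ("not-an-email" does not contain @)
  active: FAIL ("true" is not a boolean)

Result: INVALID (2 errors: email, active)

INVALID (2 errors: email, active)


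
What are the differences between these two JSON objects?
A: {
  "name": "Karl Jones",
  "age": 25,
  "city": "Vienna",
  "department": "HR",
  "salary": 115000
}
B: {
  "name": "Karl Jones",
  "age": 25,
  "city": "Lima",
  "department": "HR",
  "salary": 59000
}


Comparing each field (in key order):
  name: same
  age: same
  city: DIFFERENT
  department: same
  salary: DIFFERENT
Differences:
  city: Vienna -> Lima
  salary: 115000 -> 59000

2 field(s) changed

2 changes: city, salary


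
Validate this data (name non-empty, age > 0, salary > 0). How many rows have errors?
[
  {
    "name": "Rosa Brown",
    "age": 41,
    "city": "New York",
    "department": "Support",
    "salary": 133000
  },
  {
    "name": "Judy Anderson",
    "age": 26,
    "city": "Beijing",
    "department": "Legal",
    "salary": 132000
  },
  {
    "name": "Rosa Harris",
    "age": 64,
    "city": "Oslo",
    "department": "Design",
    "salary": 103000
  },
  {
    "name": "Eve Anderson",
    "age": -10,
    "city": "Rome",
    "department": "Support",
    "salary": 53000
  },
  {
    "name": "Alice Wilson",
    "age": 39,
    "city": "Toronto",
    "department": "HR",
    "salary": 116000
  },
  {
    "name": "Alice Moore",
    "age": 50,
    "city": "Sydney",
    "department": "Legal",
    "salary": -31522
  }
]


Validating 6 records:
Rules: name non-empty, age > 0, salary > 0

  Row 1 (Rosa Brown): OK
  Row 2 (Judy Anderson): OK
  Row 3 (Rosa Harris): OK
  Row 4 (Eve Anderson): negative age: -10
  Row 5 (Alice Wilson): OK
  Row 6 (Alice Moore): negative salary: -31522

Total errors: 2

2 errors


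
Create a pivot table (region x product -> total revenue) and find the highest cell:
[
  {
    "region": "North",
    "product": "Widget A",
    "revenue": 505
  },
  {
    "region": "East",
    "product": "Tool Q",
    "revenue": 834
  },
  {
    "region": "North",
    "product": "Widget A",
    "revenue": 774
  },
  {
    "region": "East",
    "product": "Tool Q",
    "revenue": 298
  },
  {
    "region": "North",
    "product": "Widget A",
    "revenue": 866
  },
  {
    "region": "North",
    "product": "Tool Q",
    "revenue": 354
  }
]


Pivot: region (rows) x product (columns) -> total revenue

     Tool Q        Widget A    
East          1132             0  
North          354          2145  

Highest: North / Widget A = $2145

North / Widget A = $2145


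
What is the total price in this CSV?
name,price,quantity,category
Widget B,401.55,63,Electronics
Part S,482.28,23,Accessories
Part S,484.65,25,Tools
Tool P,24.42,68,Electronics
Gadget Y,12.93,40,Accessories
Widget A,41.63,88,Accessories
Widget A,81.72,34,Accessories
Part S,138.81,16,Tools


Computing total price:
Values: [401.55, 482.28, 484.65, 24.42, 12.93, 41.63, 81.72, 138.81]
Sum = 1667.99

1667.99


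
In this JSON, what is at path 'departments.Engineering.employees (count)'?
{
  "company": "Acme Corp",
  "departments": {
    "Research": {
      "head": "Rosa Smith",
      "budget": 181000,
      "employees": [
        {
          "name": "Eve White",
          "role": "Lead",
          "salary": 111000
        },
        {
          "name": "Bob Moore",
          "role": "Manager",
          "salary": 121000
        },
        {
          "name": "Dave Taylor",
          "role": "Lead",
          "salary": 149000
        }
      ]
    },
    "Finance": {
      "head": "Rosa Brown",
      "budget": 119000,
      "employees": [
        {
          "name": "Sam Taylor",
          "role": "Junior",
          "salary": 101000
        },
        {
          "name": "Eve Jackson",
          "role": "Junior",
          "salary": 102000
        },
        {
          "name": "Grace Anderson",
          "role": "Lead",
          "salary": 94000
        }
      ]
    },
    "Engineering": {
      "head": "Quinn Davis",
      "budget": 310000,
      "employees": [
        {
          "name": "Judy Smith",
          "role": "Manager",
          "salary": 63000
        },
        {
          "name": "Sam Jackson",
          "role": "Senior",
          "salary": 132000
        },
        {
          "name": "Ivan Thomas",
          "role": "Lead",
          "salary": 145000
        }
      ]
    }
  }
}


Path: departments.Engineering.employees (count)

Navigate:
  -> departments
  -> Engineering
  -> employees (array, length 3)

3


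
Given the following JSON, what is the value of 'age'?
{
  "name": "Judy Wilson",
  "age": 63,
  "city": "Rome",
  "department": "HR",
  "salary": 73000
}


Looking up field 'age'
Value: 63

63


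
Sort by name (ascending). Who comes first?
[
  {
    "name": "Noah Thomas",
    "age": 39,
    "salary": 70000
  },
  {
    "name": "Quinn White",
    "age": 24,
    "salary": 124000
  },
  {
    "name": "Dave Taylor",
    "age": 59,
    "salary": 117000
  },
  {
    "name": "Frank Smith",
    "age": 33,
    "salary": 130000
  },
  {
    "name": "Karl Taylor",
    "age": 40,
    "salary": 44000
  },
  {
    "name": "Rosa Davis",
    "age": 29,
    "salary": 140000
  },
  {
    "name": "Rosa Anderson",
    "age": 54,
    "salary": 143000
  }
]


Sort by: name (ascending)

Sorted order:
  1. Dave Taylor (name = Dave Taylor)
  2. Frank Smith (name = Frank Smith)
  3. Karl Taylor (name = Karl Taylor)
  4. Noah Thomas (name = Noah Thomas)
  5. Quinn White (name = Quinn White)
  6. Rosa Anderson (name = Rosa Anderson)
  7. Rosa Davis (name = Rosa Davis)

First: Dave Taylor

Dave Taylor


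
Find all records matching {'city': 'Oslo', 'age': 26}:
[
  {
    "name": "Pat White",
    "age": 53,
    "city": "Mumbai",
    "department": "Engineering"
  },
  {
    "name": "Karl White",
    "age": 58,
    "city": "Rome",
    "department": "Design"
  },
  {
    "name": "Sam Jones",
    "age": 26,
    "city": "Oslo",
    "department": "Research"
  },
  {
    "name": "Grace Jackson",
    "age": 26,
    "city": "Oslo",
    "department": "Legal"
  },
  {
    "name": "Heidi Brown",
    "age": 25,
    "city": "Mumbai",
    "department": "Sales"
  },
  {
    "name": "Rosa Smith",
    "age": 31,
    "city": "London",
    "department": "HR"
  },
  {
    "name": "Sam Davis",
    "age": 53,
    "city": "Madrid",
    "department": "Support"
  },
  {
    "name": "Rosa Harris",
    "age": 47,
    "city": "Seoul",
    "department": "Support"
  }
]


Search criteria: {'city': 'Oslo', 'age': 26}

Checking 8 records:
  Pat White: {city: Mumbai, age: 53}
  Karl White: {city: Rome, age: 58}
  Sam Jones: {city: Oslo, age: 26} <-- MATCH
  Grace Jackson: {city: Oslo, age: 26} <-- MATCH
  Heidi Brown: {city: Mumbai, age: 25}
  Rosa Smith: {city: London, age: 31}
  Sam Davis: {city: Madrid, age: 53}
  Rosa Harris: {city: Seoul, age: 47}

Matches: ["Sam Jones", "Grace Jackson"]

["Sam Jones", "Grace Jackson"]


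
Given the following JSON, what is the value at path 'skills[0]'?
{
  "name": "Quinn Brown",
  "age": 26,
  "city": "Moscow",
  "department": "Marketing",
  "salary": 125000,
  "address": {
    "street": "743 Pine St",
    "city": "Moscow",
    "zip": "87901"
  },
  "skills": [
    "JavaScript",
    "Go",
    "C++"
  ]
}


Query: skills[0]
Path: skills -> first element
Value: JavaScript

JavaScript


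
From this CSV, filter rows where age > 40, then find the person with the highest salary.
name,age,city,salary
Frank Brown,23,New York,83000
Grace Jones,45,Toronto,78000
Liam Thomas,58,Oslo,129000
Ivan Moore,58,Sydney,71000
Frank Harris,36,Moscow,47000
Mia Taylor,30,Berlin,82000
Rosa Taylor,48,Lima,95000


Filter: age > 40
Sort by: salary (descending)

Filtered records (4):
  Liam Thomas, age 58, salary $129000
  Rosa Taylor, age 48, salary $95000
  Grace Jones, age 45, salary $78000
  Ivan Moore, age 58, salary $71000

Highest salary: Liam Thomas ($129000)

Liam Thomas


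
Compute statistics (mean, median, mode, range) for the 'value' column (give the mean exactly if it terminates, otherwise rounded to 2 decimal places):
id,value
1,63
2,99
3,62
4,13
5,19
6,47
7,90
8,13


Data: [63, 99, 62, 13, 19, 47, 90, 13]
Count: 8
Sum: 406
Mean: 406/8 = 50.75
Sorted: [13, 13, 19, 47, 62, 63, 90, 99]
Median: 54.5
Mode: 13 (2 times)
Range: 99 - 13 = 86
Min: 13, Max: 99

mean=50.75, median=54.5, mode=13, range=86


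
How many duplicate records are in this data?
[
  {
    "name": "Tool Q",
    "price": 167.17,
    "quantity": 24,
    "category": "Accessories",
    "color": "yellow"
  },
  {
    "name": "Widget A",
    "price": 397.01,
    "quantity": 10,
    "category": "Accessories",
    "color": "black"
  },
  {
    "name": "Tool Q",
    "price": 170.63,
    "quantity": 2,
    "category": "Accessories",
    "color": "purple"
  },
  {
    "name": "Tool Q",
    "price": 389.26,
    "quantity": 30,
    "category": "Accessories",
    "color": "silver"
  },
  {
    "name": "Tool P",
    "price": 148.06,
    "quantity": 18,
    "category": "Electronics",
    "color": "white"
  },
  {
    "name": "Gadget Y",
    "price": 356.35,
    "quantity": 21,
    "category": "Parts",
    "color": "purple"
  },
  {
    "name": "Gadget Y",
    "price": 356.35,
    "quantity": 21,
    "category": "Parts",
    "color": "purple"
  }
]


Checking 7 records for duplicates:

  Row 1: Tool Q ($167.17, qty 24)
  Row 2: Widget A ($397.01, qty 10)
  Row 3: Tool Q ($170.63, qty 2)
  Row 4: Tool Q ($389.26, qty 30)
  Row 5: Tool P ($148.06, qty 18)
  Row 6: Gadget Y ($356.35, qty 21)
  Row 7: Gadget Y ($356.35, qty 21) <-- DUPLICATE

Duplicates found: 1
Unique records: 6

1 duplicates, 6 unique
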